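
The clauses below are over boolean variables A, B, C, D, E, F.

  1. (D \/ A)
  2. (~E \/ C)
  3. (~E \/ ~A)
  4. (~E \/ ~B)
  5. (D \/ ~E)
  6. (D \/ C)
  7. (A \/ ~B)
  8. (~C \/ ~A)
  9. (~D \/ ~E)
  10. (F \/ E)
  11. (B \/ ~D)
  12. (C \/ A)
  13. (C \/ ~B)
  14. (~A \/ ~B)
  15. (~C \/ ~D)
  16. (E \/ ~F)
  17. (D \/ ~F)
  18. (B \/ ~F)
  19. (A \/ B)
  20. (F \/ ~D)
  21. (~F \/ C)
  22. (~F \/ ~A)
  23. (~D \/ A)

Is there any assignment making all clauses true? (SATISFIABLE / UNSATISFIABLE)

A = True:
  propagation gives E=False, C=False, D=True, F=True; an empty clause results — contradiction.
A = False:
  propagation gives D=True; an empty clause results — contradiction.
Every branch closes, so no satisfying assignment exists.

UNSATISFIABLE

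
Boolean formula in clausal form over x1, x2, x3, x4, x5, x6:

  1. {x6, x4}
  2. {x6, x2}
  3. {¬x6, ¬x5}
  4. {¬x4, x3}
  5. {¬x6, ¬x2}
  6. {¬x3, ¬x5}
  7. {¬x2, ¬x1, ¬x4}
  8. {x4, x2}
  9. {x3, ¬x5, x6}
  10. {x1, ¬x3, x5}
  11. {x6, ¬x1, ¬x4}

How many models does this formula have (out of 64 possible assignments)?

1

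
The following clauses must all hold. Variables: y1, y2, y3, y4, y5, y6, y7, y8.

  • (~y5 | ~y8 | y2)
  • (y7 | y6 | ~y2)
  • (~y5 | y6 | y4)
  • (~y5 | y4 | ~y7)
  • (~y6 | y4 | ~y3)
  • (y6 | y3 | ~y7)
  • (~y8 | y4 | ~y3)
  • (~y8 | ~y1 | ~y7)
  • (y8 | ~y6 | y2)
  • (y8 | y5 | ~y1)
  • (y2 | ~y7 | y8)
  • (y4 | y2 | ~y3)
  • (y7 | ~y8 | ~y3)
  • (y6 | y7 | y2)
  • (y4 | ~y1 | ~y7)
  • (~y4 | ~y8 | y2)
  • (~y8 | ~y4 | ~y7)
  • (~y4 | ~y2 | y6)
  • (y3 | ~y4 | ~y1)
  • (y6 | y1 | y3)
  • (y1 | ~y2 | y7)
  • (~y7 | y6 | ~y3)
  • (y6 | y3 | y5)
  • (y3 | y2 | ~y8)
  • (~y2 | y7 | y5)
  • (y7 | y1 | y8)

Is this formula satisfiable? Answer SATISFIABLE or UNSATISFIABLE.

SATISFIABLE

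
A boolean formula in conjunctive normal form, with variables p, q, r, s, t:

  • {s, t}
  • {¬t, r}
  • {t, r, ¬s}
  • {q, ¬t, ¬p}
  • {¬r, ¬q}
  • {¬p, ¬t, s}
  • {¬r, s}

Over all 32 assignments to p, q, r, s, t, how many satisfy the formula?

3

The models are:
  p=F q=F r=T s=T t=F
  p=F q=F r=T s=T t=T
  p=T q=F r=T s=T t=F
That's 3 in total.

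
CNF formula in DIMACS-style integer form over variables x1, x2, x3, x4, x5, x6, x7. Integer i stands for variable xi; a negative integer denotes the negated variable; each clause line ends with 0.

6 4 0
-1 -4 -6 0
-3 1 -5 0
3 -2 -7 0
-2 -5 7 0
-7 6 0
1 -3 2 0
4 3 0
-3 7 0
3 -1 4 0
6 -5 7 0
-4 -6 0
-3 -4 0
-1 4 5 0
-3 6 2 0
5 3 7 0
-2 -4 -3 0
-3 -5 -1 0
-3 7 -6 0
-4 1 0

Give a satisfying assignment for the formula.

x1 = False, x2 = True, x3 = True, x4 = False, x5 = False, x6 = True, x7 = True

Check each clause:
  1. {x6, x4} — x6 is true.
  2. {¬x6, ¬x1, ¬x4} — ¬x4 is true.
  3. {x1, ¬x5, ¬x3} — ¬x5 is true.
  4. {¬x7, ¬x2, x3} — x3 is true.
  5. {¬x2, ¬x5, x7} — ¬x5 is true.
  6. {¬x7, x6} — x6 is true.
  7. {x1, ¬x3, x2} — x2 is true.
  8. {x3, x4} — x3 is true.
  9. {¬x3, x7} — x7 is true.
  10. {x4, ¬x1, x3} — x3 is true.
  11. {¬x5, x6, x7} — ¬x5 is true.
  12. {¬x6, ¬x4} — ¬x4 is true.
  13. {¬x3, ¬x4} — ¬x4 is true.
  14. {x5, ¬x1, x4} — ¬x1 is true.
  15. {x2, x6, ¬x3} — x2 is true.
  16. {x5, x7, x3} — x3 is true.
  17. {¬x2, ¬x3, ¬x4} — ¬x4 is true.
  18. {¬x3, ¬x5, ¬x1} — ¬x5 is true.
  19. {¬x3, x7, ¬x6} — x7 is true.
  20. {¬x4, x1} — ¬x4 is true.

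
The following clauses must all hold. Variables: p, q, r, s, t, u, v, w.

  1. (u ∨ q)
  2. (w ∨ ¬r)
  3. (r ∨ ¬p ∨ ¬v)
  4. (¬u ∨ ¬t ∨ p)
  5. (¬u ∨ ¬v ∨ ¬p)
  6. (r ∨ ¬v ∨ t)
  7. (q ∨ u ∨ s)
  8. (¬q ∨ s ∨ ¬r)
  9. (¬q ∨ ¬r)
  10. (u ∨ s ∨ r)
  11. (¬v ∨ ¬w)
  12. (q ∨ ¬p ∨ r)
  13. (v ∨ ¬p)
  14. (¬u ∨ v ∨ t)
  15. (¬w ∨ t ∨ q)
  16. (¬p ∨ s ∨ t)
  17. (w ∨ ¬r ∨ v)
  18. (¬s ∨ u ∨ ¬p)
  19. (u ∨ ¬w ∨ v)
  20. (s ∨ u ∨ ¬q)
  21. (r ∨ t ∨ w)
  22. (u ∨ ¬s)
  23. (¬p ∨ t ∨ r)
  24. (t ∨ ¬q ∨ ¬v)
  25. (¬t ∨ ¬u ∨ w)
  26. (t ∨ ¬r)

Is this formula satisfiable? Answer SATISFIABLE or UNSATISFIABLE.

UNSATISFIABLE

r = True:
  propagation gives w=True, q=False, u=True, v=False; an empty clause results — contradiction.
r = False:
  u = True:
    t = True:
      propagation gives p=True, v=False; contradiction.
    t = False:
      propagation gives v=False; contradiction.
  u = False:
    propagation gives q=True, s=True; an empty clause results — contradiction.
Every branch closes, so no satisfying assignment exists.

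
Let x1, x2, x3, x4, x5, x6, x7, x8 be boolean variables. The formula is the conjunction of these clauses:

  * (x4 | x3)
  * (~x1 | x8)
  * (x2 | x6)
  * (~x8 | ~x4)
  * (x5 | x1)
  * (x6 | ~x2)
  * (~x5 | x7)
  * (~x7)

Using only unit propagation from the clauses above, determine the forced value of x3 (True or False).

True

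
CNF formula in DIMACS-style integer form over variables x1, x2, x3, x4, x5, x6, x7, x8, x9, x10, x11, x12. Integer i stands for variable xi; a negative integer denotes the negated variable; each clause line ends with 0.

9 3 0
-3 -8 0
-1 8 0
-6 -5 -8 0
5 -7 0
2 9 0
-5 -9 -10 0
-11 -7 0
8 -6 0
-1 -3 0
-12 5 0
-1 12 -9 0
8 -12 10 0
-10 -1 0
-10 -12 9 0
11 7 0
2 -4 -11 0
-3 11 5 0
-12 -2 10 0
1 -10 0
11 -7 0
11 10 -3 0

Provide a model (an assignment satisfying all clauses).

x1=F, x2=F, x3=F, x4=F, x5=T, x6=F, x7=F, x8=T, x9=T, x10=F, x11=T, x12=F

Check each clause:
  1. {x9, x3} — x9 is true.
  2. {¬x3, ¬x8} — ¬x3 is true.
  3. {x8, ¬x1} — x8 is true.
  4. {¬x8, ¬x6, ¬x5} — ¬x6 is true.
  5. {¬x7, x5} — ¬x7 is true.
  6. {x9, x2} — x9 is true.
  7. {¬x9, ¬x10, ¬x5} — ¬x10 is true.
  8. {¬x7, ¬x11} — ¬x7 is true.
  9. {x8, ¬x6} — x8 is true.
  10. {¬x3, ¬x1} — ¬x3 is true.
  11. {¬x12, x5} — ¬x12 is true.
  12. {¬x9, ¬x1, x12} — ¬x1 is true.
  13. {x10, x8, ¬x12} — x8 is true.
  14. {¬x10, ¬x1} — ¬x1 is true.
  15. {x9, ¬x10, ¬x12} — x9 is true.
  16. {x11, x7} — x11 is true.
  17. {¬x4, ¬x11, x2} — ¬x4 is true.
  18. {¬x3, x11, x5} — x5 is true.
  19. {¬x12, x10, ¬x2} — ¬x12 is true.
  20. {x1, ¬x10} — ¬x10 is true.
  21. {¬x7, x11} — ¬x7 is true.
  22. {¬x3, x11, x10} — x11 is true.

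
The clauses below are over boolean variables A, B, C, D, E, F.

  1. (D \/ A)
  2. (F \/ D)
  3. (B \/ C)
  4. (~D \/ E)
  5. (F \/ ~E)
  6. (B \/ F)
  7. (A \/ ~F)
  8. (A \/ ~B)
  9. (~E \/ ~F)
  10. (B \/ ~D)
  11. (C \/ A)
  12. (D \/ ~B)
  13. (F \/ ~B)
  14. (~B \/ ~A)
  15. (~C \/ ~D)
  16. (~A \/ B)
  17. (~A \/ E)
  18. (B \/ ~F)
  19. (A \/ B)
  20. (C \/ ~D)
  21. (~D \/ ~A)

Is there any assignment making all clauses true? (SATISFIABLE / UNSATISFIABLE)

UNSATISFIABLE

B = True:
  propagation gives A=True; an empty clause results — contradiction.
B = False:
  propagation gives C=True, F=True; an empty clause results — contradiction.
Every branch closes, so no satisfying assignment exists.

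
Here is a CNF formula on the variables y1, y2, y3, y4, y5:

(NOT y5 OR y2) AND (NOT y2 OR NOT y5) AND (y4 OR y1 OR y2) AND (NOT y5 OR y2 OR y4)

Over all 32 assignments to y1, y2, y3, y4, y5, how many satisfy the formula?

14

Case analysis on y2 and y5:
  y2=1, y5=1: a clause becomes empty — 0.
  y2=1, y5=0: y1, y3, y4 free → 2^3 = 8.
  y2=0, y5=1: a clause becomes empty — 0.
  y2=0, y5=0: y3 free; 3 ways for (y1,y4) × 2^1 = 6.
Total: 0 + 8 + 0 + 6 = 14.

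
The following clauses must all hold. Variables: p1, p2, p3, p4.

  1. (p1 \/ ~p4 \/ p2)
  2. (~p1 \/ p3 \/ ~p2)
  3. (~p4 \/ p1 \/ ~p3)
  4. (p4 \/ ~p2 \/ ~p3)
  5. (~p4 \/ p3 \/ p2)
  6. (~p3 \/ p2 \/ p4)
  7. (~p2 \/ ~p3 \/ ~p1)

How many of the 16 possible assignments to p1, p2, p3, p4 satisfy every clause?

5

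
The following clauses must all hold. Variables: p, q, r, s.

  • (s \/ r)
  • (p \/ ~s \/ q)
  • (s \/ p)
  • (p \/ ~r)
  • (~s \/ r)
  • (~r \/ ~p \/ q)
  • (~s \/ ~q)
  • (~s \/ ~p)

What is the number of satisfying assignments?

The models are:
  p=T q=T r=T s=F
That's 1 in total.

1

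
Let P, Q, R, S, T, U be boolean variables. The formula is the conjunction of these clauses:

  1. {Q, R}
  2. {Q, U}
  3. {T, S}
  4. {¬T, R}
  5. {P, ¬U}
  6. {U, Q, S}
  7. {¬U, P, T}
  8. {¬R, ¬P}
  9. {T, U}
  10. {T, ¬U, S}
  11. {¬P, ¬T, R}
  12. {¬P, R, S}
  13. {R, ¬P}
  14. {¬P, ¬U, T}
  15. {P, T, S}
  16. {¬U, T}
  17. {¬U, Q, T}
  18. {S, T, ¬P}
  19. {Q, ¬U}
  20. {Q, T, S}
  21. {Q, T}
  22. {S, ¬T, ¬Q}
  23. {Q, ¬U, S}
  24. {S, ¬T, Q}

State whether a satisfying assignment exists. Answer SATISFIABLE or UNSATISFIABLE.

S occurs only positively in the remaining clauses — set S = True.
Try P = False.
  then U is forced to False.
  then Q is forced to True.
  then T is forced to True.
  then R is forced to True.
So P = F, Q = T, R = T, S = T, T = T, U = F is a satisfying assignment.

SATISFIABLE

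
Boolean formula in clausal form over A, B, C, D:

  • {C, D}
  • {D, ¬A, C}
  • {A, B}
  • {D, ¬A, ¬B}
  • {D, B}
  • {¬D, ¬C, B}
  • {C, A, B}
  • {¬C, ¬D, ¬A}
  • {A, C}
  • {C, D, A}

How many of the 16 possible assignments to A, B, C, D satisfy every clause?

Satisfying assignments:
  A=F B=T C=T D=F
  A=F B=T C=T D=T
  A=T B=F C=F D=T
  A=T B=T C=F D=T
That's 4 in total.

4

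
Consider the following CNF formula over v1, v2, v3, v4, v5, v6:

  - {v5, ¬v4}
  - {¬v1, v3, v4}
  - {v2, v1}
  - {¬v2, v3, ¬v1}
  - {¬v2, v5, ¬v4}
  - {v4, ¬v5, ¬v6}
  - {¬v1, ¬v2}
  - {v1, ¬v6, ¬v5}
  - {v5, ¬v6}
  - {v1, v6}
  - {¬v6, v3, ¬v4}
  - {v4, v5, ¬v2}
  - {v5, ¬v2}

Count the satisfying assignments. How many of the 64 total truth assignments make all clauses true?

Satisfying assignments:
  v1=T v2=F v3=F v4=T v5=T v6=F
  v1=T v2=F v3=T v4=F v5=F v6=F
  v1=T v2=F v3=T v4=F v5=T v6=F
  v1=T v2=F v3=T v4=T v5=T v6=F
  v1=T v2=F v3=T v4=T v5=T v6=T
That's 5 in total.

5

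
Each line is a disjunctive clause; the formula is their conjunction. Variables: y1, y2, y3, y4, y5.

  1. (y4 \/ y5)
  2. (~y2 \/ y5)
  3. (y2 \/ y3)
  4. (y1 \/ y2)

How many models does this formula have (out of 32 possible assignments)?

Split on y2, then y5.
  y2=T, y5=T: y1, y3, y4 free → 2^3 = 8.
  y2=T, y5=F: a clause becomes empty — 0.
  y2=F, y5=T: remaining (y1,y3,y4) ∈ {(T,T,F); (T,T,T)} — 2.
  y2=F, y5=F: remaining (y1,y3,y4) ∈ {(T,T,T)} — 1.
Total: 8 + 0 + 2 + 1 = 11.

11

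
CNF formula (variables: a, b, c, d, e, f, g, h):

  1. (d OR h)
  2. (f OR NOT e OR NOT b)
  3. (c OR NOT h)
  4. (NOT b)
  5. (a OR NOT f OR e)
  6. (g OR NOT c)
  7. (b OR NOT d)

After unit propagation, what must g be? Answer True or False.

(NOT b) is a unit clause: b = False.
(NOT d OR b): since b = False, the clause reduces to (NOT d). d = False.
(h OR d) with d = False leaves only h, so h = True.
In (c OR NOT h), NOT h is now false; c must hold, so c = True.
(g OR NOT c) with c = True leaves only g, so g = True.

True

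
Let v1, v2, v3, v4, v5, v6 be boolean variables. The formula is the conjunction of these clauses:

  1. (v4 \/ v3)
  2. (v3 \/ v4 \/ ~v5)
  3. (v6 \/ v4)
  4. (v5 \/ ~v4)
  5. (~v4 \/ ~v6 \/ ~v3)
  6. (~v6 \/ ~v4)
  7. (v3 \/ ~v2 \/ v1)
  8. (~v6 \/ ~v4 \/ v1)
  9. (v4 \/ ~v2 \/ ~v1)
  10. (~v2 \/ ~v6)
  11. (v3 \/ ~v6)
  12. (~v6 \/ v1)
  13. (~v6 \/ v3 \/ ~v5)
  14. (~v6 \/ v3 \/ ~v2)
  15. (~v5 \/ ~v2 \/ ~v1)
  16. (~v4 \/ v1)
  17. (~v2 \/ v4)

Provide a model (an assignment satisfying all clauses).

v1=1  v2=0  v3=1  v4=1  v5=1  v6=0

Check each clause:
  1. (v3 \/ v4) — v3 is true.
  2. (v3 \/ v4 \/ ~v5) — v3 is true.
  3. (v4 \/ v6) — v4 is true.
  4. (v5 \/ ~v4) — v5 is true.
  5. (~v6 \/ ~v3 \/ ~v4) — ~v6 is true.
  6. (~v4 \/ ~v6) — ~v6 is true.
  7. (v1 \/ v3 \/ ~v2) — v1 is true.
  8. (~v4 \/ v1 \/ ~v6) — v1 is true.
  9. (v4 \/ ~v1 \/ ~v2) — v4 is true.
  10. (~v2 \/ ~v6) — ~v6 is true.
  11. (v3 \/ ~v6) — ~v6 is true.
  12. (~v6 \/ v1) — v1 is true.
  13. (v3 \/ ~v5 \/ ~v6) — v3 is true.
  14. (~v6 \/ v3 \/ ~v2) — ~v6 is true.
  15. (~v1 \/ ~v5 \/ ~v2) — ~v2 is true.
  16. (v1 \/ ~v4) — v1 is true.
  17. (~v2 \/ v4) — v4 is true.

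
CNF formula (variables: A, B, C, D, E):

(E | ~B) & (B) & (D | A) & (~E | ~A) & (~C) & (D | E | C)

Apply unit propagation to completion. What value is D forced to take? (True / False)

True

Unit clause (B) sets B = True.
(E | ~B): since B = True, the clause reduces to (E). E = True.
In (~E | ~A), ~E is now false; ~A must hold, so A = False.
(A | D): since A = False, the clause reduces to (D). D = True.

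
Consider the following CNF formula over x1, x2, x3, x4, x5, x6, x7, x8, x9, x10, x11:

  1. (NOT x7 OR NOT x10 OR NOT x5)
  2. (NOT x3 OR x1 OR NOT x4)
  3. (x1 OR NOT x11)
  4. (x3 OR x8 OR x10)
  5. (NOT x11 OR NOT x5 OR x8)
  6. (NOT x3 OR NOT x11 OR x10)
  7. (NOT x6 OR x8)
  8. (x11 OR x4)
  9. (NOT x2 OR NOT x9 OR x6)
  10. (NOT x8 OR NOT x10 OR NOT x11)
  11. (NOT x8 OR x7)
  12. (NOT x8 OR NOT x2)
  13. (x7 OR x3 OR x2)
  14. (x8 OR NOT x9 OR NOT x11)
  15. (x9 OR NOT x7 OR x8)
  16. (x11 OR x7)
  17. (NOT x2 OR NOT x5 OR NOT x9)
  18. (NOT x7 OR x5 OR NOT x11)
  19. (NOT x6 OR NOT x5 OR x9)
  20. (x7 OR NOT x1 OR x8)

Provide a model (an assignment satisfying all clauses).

Set x1 = True and propagate.
Try x2 = False.
The remaining clauses are satisfied by x3 = False, x4 = True, x5 = False, x6 = True, x7 = True, x8 = True, x9 = True, x10 = True, x11 = False.
Check each clause:
  1. (NOT x7 OR NOT x10 OR NOT x5) — NOT x5 is true.
  2. (NOT x3 OR x1 OR NOT x4) — x1 is true.
  3. (NOT x11 OR x1) — x1 is true.
  4. (x3 OR x8 OR x10) — x8 is true.
  5. (x8 OR NOT x11 OR NOT x5) — x8 is true.
  6. (NOT x3 OR NOT x11 OR x10) — NOT x11 is true.
  7. (NOT x6 OR x8) — x8 is true.
  8. (x11 OR x4) — x4 is true.
  9. (NOT x9 OR x6 OR NOT x2) — x6 is true.
  10. (NOT x8 OR NOT x10 OR NOT x11) — NOT x11 is true.
  11. (x7 OR NOT x8) — x7 is true.
  12. (NOT x2 OR NOT x8) — NOT x2 is true.
  13. (x7 OR x3 OR x2) — x7 is true.
  14. (NOT x9 OR NOT x11 OR x8) — x8 is true.
  15. (x9 OR NOT x7 OR x8) — x8 is true.
  16. (x11 OR x7) — x7 is true.
  17. (NOT x9 OR NOT x2 OR NOT x5) — NOT x5 is true.
  18. (NOT x7 OR NOT x11 OR x5) — NOT x11 is true.
  19. (NOT x5 OR x9 OR NOT x6) — x9 is true.
  20. (x8 OR NOT x1 OR x7) — x8 is true.

x1 = True, x2 = False, x3 = False, x4 = True, x5 = False, x6 = True, x7 = True, x8 = True, x9 = True, x10 = True, x11 = False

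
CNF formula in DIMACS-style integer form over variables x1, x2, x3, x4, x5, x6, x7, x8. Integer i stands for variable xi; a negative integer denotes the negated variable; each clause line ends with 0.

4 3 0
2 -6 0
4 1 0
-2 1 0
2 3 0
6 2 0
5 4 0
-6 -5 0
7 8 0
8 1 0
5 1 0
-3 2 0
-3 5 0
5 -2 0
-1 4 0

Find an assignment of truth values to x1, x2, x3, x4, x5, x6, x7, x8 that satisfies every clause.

x1=T  x2=T  x3=F  x4=T  x5=T  x6=F  x7=F  x8=T

Check each clause:
  1. (x3 \/ x4) — x4 is true.
  2. (~x6 \/ x2) — ~x6 is true.
  3. (x4 \/ x1) — x1 is true.
  4. (~x2 \/ x1) — x1 is true.
  5. (x2 \/ x3) — x2 is true.
  6. (x6 \/ x2) — x2 is true.
  7. (x4 \/ x5) — x4 is true.
  8. (~x5 \/ ~x6) — ~x6 is true.
  9. (x8 \/ x7) — x8 is true.
  10. (x8 \/ x1) — x8 is true.
  11. (x5 \/ x1) — x1 is true.
  12. (~x3 \/ x2) — x2 is true.
  13. (x5 \/ ~x3) — ~x3 is true.
  14. (~x2 \/ x5) — x5 is true.
  15. (x4 \/ ~x1) — x4 is true.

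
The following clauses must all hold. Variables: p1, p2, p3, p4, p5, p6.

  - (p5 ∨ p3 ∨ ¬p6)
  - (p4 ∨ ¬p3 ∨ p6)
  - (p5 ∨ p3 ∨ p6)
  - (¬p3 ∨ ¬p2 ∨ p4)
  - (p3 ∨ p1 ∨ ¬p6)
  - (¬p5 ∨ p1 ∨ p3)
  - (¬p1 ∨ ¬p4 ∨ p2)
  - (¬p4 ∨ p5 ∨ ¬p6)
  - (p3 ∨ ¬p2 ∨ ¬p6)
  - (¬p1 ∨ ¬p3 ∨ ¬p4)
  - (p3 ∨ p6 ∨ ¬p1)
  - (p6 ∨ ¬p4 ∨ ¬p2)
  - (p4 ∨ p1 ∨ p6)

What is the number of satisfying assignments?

9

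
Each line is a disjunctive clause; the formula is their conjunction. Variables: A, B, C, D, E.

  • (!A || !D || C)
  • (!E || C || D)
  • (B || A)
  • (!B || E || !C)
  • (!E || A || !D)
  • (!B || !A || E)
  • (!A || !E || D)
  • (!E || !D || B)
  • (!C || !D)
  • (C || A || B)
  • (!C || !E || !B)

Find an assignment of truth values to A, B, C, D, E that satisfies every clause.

A=F, B=T, C=F, D=T, E=F

Check each clause:
  1. (!A || !D || C) — !A is true.
  2. (C || !E || D) — !E is true.
  3. (A || B) — B is true.
  4. (E || !C || !B) — !C is true.
  5. (!E || !D || A) — !E is true.
  6. (!B || E || !A) — !A is true.
  7. (!E || D || !A) — !E is true.
  8. (!E || !D || B) — B is true.
  9. (!D || !C) — !C is true.
  10. (C || A || B) — B is true.
  11. (!E || !C || !B) — !E is true.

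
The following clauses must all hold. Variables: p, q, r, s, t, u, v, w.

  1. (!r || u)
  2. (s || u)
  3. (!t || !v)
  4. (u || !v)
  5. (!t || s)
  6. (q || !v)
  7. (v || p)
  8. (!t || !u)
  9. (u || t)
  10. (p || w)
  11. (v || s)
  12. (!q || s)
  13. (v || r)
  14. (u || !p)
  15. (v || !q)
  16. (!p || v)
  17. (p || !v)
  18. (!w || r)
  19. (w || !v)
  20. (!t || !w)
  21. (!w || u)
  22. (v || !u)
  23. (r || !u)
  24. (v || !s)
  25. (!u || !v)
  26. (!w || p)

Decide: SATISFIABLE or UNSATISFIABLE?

UNSATISFIABLE

v = True:
  propagation gives t=False, u=True; an empty clause results — contradiction.
v = False:
  propagation gives p=True; an empty clause results — contradiction.
Every branch closes, so no satisfying assignment exists.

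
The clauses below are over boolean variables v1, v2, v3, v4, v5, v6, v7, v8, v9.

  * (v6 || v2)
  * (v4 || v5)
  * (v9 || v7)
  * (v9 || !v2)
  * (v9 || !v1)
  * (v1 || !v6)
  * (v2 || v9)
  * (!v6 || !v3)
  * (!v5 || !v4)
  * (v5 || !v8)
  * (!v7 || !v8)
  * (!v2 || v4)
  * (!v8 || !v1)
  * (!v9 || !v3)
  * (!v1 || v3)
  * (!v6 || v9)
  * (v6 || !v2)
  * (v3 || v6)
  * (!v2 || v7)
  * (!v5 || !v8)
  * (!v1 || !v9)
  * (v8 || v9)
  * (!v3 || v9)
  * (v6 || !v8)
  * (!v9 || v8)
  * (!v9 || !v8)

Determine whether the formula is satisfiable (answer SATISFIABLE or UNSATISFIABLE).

UNSATISFIABLE

v9 = True:
  propagation gives v3=False, v1=False, v6=False; an empty clause results — contradiction.
v9 = False:
  propagation gives v7=True, v2=False; an empty clause results — contradiction.
Every branch closes, so no satisfying assignment exists.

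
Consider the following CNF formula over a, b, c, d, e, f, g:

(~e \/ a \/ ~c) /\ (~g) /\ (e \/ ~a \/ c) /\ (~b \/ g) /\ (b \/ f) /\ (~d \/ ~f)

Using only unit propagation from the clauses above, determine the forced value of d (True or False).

(~g) stands alone — g = False.
From (~b \/ g) and g = False: b = False.
(f \/ b): since b = False, the clause reduces to (f). f = True.
In (~f \/ ~d), ~f is now false; ~d must hold, so d = False.

False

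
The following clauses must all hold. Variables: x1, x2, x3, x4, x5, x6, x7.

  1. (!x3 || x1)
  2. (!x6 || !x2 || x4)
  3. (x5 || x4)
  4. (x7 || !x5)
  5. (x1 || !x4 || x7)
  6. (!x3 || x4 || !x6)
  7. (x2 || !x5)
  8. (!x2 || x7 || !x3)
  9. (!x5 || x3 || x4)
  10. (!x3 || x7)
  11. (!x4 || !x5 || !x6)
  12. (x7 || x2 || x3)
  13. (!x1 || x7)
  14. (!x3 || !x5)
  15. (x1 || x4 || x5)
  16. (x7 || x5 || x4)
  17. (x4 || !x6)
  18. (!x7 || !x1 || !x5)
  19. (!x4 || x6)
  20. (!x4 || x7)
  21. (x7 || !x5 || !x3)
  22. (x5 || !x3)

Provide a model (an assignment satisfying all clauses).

x1=1, x2=1, x3=0, x4=1, x5=0, x6=1, x7=1

Try x1 = True.
  then x7 is forced to True.
  then x5 is forced to False.
  then x4 is forced to True.
  then x6 is forced to True.
  then x3 is forced to False.
x2 is now unconstrained; take x2 = True.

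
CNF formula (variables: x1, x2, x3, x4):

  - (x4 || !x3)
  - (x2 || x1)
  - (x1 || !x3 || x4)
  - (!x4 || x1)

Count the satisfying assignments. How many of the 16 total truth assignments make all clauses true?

The models are:
  x1=F x2=T x3=F x4=F
  x1=T x2=F x3=F x4=F
  x1=T x2=F x3=F x4=T
  x1=T x2=F x3=T x4=T
  x1=T x2=T x3=F x4=F
  x1=T x2=T x3=F x4=T
  x1=T x2=T x3=T x4=T
Count: 7.

7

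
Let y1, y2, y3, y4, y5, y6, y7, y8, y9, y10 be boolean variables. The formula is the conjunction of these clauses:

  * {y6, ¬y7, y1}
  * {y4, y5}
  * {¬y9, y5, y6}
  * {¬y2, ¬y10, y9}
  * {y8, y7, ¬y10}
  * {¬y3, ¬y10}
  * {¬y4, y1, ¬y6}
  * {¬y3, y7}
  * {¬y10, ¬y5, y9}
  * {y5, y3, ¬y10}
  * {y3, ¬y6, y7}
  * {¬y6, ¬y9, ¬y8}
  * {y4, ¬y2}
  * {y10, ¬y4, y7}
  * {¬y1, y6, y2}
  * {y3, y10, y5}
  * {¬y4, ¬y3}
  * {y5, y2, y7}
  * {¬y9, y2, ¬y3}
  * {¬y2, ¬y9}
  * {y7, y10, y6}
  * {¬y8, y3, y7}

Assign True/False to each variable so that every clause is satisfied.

Set y1 = False and propagate.
Branch on y2: take y2 = False.
The remaining clauses are satisfied by y3 = True, y4 = False, y5 = True, y6 = True, y7 = True, y8 = False, y9 = False, y10 = False.
Every clause has at least one true literal under this assignment.

y1 = F  y2 = F  y3 = T  y4 = F  y5 = T  y6 = T  y7 = T  y8 = F  y9 = F  y10 = F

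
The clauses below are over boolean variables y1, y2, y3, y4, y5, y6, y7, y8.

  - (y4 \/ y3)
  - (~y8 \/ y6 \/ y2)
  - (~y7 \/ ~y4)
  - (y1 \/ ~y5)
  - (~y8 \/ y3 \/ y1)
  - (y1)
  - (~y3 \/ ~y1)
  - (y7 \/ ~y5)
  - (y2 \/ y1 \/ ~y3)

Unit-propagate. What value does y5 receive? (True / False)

False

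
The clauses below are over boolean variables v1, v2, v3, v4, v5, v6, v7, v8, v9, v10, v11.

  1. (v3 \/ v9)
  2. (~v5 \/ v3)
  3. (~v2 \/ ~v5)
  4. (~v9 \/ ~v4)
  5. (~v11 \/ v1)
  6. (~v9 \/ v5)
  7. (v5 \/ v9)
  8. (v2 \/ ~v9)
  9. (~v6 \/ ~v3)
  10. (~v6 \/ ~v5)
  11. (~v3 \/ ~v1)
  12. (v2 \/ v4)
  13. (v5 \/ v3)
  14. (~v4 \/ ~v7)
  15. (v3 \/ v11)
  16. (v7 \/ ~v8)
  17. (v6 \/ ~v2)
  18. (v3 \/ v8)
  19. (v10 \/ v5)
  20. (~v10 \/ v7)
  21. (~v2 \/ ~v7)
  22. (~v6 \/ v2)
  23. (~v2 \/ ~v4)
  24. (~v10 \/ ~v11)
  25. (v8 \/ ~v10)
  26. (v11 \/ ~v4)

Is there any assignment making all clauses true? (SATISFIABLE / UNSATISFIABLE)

UNSATISFIABLE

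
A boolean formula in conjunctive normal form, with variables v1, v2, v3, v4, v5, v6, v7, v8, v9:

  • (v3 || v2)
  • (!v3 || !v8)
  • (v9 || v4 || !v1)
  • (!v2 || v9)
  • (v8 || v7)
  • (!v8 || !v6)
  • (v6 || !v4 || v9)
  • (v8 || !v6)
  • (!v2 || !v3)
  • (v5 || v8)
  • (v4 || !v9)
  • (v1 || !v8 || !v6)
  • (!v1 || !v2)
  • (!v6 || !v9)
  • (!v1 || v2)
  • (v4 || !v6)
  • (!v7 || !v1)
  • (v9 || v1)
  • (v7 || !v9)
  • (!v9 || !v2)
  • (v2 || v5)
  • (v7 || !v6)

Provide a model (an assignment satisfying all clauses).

v5 occurs only positively in the remaining clauses — set v5 = True.
Set v1 = False and propagate.
  then v9 is forced to True.
  then v4 is forced to True.
  then v6 is forced to False.
  then v7 is forced to True.
  then v2 is forced to False.
  then v3 is forced to True.
  then v8 is forced to False.

v1=False, v2=False, v3=True, v4=True, v5=True, v6=False, v7=True, v8=False, v9=True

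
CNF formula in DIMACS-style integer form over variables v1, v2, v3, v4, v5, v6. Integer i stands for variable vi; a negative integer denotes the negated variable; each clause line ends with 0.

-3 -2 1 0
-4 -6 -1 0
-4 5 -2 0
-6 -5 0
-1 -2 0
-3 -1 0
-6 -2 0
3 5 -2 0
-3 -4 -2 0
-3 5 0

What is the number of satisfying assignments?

15

Case analysis on v2 and v3:
  v2=T, v3=T: a clause becomes empty — 0.
  v2=T, v3=F: remaining (v1,v4,v5,v6) ∈ {(F,F,T,F); (F,T,T,F)} — 2.
  v2=F, v3=T: remaining (v1,v4,v5,v6) ∈ {(F,F,T,F); (F,T,T,F)} — 2.
  v2=F, v3=F: 11 of the 16 assignments to (v1,v4,v5,v6) work.
Total: 0 + 2 + 2 + 11 = 15.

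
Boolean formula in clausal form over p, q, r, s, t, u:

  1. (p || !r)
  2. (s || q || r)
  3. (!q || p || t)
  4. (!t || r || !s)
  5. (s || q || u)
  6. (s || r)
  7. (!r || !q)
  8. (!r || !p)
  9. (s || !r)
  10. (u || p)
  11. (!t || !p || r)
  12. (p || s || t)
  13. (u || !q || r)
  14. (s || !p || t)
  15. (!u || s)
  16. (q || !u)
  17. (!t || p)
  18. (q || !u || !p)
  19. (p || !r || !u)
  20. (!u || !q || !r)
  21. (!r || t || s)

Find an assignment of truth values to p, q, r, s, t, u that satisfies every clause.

Set p = True and propagate.
  then r is forced to False.
  then s is forced to True.
  then t is forced to False.
The remaining clauses are satisfied by q = True, u = True.

p=True, q=True, r=False, s=True, t=False, u=True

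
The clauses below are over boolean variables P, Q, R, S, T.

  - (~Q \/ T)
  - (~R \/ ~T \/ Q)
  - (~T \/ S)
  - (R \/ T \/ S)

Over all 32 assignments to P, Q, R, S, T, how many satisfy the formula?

12

Split on T, then Q.
  T=1, Q=1: remaining (P,R,S) ∈ {(0,0,1); (0,1,1); (1,0,1); (1,1,1)} — 4.
  T=1, Q=0: remaining (P,R,S) ∈ {(0,0,1); (1,0,1)} — 2.
  T=0, Q=1: a clause becomes empty — 0.
  T=0, Q=0: P free; 3 ways for (R,S) × 2^1 = 6.
Total: 4 + 2 + 0 + 6 = 12.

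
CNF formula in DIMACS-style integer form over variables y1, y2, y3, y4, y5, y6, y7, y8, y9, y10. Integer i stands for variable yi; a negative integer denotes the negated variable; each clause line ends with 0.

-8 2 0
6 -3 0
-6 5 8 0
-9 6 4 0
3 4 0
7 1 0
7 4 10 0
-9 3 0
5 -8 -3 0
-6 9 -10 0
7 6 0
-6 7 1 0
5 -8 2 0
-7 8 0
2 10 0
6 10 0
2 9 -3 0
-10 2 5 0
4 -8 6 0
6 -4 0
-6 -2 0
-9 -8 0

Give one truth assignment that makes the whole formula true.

y1 occurs only positively in the remaining clauses — set y1 = True.
Pure literal: y5 appears only positively; assign y5 = True.
Set y2 = False and propagate.
  then y8 is forced to False.
  then y7 is forced to False.
  then y6 is forced to True.
  then y10 is forced to True.
  then y9 is forced to True.
  then y3 is forced to True.
y4 is now unconstrained; take y4 = True.
Every clause has at least one true literal under this assignment.

y1 = 1, y2 = 0, y3 = 1, y4 = 1, y5 = 1, y6 = 1, y7 = 0, y8 = 0, y9 = 1, y10 = 1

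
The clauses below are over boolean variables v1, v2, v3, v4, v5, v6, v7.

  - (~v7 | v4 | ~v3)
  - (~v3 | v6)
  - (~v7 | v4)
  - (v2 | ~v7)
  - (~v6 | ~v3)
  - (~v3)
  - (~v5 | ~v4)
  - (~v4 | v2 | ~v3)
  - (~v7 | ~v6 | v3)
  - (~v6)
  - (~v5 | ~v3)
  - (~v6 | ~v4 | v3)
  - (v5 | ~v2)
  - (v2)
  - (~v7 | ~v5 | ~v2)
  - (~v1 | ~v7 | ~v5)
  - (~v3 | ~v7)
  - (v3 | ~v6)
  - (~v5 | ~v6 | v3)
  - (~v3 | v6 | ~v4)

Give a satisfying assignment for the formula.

v1=F, v2=T, v3=F, v4=F, v5=T, v6=F, v7=F

Unit propagation: (~v3) forces v3 = False.
The clause (~v6) is unit: v6 must be False.
(v2) is a unit clause, so v2 = True.
(v5) is a unit clause, so v5 = True.
The clause (~v4) is unit: v4 must be False.
The clause (~v7) is unit: v7 must be False.
v1 is now unconstrained; take v1 = False.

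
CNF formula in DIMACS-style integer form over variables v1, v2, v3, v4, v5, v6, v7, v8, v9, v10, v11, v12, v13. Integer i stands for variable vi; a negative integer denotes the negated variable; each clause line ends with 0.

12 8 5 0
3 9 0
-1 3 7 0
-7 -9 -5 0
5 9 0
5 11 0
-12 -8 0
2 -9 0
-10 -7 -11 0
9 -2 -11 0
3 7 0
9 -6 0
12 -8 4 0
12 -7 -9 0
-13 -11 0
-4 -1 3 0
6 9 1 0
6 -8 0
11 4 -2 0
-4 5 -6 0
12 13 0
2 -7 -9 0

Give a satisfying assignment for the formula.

v1=F, v2=T, v3=T, v4=F, v5=T, v6=F, v7=F, v8=F, v9=T, v10=F, v11=T, v12=T, v13=F

v3 occurs only positively in the remaining clauses — set v3 = True.
v10 occurs only negated in the remaining clauses — set v10 = False.
Try v1 = False.
Branch on v2: take v2 = True.
For the remaining variables, v4 = False, v5 = True, v6 = False, v7 = False, v8 = False, v9 = True, v11 = True, v12 = True, v13 = False works.
Check each clause:
  1. (v12 OR v8 OR v5) — v12 is true.
  2. (v3 OR v9) — v9 is true.
  3. (v7 OR NOT v1 OR v3) — v3 is true.
  4. (NOT v7 OR NOT v9 OR NOT v5) — NOT v7 is true.
  5. (v5 OR v9) — v9 is true.
  6. (v5 OR v11) — v11 is true.
  7. (NOT v12 OR NOT v8) — NOT v8 is true.
  8. (v2 OR NOT v9) — v2 is true.
  9. (NOT v7 OR NOT v11 OR NOT v10) — NOT v7 is true.
  10. (NOT v2 OR NOT v11 OR v9) — v9 is true.
  11. (v7 OR v3) — v3 is true.
  12. (v9 OR NOT v6) — v9 is true.
  13. (NOT v8 OR v4 OR v12) — NOT v8 is true.
  14. (NOT v9 OR v12 OR NOT v7) — NOT v7 is true.
  15. (NOT v11 OR NOT v13) — NOT v13 is true.
  16. (NOT v4 OR v3 OR NOT v1) — v3 is true.
  17. (v9 OR v1 OR v6) — v9 is true.
  18. (NOT v8 OR v6) — NOT v8 is true.
  19. (v11 OR v4 OR NOT v2) — v11 is true.
  20. (v5 OR NOT v4 OR NOT v6) — NOT v6 is true.
  21. (v12 OR v13) — v12 is true.
  22. (NOT v9 OR v2 OR NOT v7) — NOT v7 is true.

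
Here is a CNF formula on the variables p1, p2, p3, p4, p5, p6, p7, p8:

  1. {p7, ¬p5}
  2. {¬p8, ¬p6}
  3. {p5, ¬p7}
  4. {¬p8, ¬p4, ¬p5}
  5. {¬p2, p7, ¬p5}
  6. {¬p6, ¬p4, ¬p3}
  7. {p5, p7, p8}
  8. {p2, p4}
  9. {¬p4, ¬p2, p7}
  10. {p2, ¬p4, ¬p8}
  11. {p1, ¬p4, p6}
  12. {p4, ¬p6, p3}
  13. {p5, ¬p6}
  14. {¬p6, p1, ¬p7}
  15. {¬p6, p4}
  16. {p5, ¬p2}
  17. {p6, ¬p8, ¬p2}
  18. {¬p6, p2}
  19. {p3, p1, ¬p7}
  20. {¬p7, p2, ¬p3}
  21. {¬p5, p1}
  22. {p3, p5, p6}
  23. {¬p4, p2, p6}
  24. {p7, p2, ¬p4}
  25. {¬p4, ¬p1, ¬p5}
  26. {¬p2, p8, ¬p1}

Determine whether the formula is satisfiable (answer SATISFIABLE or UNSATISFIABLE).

UNSATISFIABLE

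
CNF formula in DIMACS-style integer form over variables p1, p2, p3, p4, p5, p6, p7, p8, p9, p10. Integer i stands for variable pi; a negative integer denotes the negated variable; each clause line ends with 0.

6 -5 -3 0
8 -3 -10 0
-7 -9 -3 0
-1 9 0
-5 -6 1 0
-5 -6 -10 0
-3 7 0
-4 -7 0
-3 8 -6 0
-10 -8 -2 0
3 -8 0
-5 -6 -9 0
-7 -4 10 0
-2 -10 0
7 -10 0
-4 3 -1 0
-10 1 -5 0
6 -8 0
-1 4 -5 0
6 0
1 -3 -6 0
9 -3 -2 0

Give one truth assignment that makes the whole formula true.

p1=0, p2=1, p3=0, p4=0, p5=0, p6=1, p7=0, p8=0, p9=1, p10=0

Check each clause:
  1. (~p5 | ~p3 | p6) — ~p5 is true.
  2. (p8 | ~p10 | ~p3) — ~p3 is true.
  3. (~p3 | ~p9 | ~p7) — ~p7 is true.
  4. (p9 | ~p1) — p9 is true.
  5. (~p5 | p1 | ~p6) — ~p5 is true.
  6. (~p6 | ~p5 | ~p10) — ~p5 is true.
  7. (~p3 | p7) — ~p3 is true.
  8. (~p7 | ~p4) — ~p7 is true.
  9. (p8 | ~p3 | ~p6) — ~p3 is true.
  10. (~p10 | ~p8 | ~p2) — ~p8 is true.
  11. (~p8 | p3) — ~p8 is true.
  12. (~p5 | ~p6 | ~p9) — ~p5 is true.
  13. (p10 | ~p4 | ~p7) — ~p7 is true.
  14. (~p2 | ~p10) — ~p10 is true.
  15. (~p10 | p7) — ~p10 is true.
  16. (~p1 | p3 | ~p4) — ~p4 is true.
  17. (~p10 | ~p5 | p1) — ~p5 is true.
  18. (~p8 | p6) — ~p8 is true.
  19. (~p5 | ~p1 | p4) — ~p5 is true.
  20. (p6) — p6 is true.
  21. (~p6 | ~p3 | p1) — ~p3 is true.
  22. (~p2 | ~p3 | p9) — p9 is true.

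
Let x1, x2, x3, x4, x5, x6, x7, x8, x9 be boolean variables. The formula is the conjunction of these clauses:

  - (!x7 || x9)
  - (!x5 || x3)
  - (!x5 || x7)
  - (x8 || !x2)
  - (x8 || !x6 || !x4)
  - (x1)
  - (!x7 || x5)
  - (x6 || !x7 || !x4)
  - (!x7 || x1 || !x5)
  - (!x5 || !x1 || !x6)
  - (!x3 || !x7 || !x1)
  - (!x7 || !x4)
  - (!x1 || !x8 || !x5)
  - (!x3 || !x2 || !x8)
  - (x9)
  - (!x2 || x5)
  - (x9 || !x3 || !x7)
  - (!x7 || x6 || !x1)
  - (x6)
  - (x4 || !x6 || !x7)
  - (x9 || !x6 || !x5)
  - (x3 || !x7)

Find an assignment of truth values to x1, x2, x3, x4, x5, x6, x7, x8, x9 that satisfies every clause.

x1=True  x2=False  x3=False  x4=False  x5=False  x6=True  x7=False  x8=True  x9=True

Unit propagation: (x1) forces x1 = True.
The clause (x9) is unit: x9 must be True.
(x6) is a unit clause, so x6 = True.
(!x5) is a unit clause, so x5 = False.
The clause (!x7) is unit: x7 must be False.
(!x2) is a unit clause, so x2 = False.
x4 occurs only negated in the remaining clauses — set x4 = False.
Pure literal: x8 appears only positively; assign x8 = True.
x3 is now unconstrained; take x3 = False.
Every clause has at least one true literal under this assignment.
Check each clause:
  1. (x9 || !x7) — x9 is true.
  2. (!x5 || x3) — !x5 is true.
  3. (!x5 || x7) — !x5 is true.
  4. (x8 || !x2) — x8 is true.
  5. (!x4 || !x6 || x8) — x8 is true.
  6. (x1) — x1 is true.
  7. (!x7 || x5) — !x7 is true.
  8. (x6 || !x7 || !x4) — !x7 is true.
  9. (!x7 || !x5 || x1) — x1 is true.
  10. (!x5 || !x1 || !x6) — !x5 is true.
  11. (!x1 || !x7 || !x3) — !x7 is true.
  12. (!x7 || !x4) — !x7 is true.
  13. (!x8 || !x5 || !x1) — !x5 is true.
  14. (!x8 || !x2 || !x3) — !x3 is true.
  15. (x9) — x9 is true.
  16. (!x2 || x5) — !x2 is true.
  17. (!x3 || !x7 || x9) — x9 is true.
  18. (!x1 || x6 || !x7) — !x7 is true.
  19. (x6) — x6 is true.
  20. (!x7 || !x6 || x4) — !x7 is true.
  21. (!x6 || !x5 || x9) — x9 is true.
  22. (x3 || !x7) — !x7 is true.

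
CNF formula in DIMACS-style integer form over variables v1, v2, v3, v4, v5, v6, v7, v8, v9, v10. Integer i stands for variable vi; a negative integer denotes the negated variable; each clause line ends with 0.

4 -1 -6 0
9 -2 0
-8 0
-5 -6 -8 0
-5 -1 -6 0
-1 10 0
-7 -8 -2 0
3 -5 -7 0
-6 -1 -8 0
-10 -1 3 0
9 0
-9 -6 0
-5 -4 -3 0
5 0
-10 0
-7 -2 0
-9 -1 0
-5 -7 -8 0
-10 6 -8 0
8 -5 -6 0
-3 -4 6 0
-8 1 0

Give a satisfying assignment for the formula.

v1=False  v2=False  v3=True  v4=False  v5=True  v6=False  v7=False  v8=False  v9=True  v10=False

Check each clause:
  1. (!v6 || !v1 || v4) — !v6 is true.
  2. (v9 || !v2) — v9 is true.
  3. (!v8) — !v8 is true.
  4. (!v6 || !v8 || !v5) — !v8 is true.
  5. (!v1 || !v5 || !v6) — !v6 is true.
  6. (v10 || !v1) — !v1 is true.
  7. (!v8 || !v2 || !v7) — !v8 is true.
  8. (!v7 || v3 || !v5) — !v7 is true.
  9. (!v1 || !v6 || !v8) — !v8 is true.
  10. (v3 || !v1 || !v10) — v3 is true.
  11. (v9) — v9 is true.
  12. (!v9 || !v6) — !v6 is true.
  13. (!v3 || !v4 || !v5) — !v4 is true.
  14. (v5) — v5 is true.
  15. (!v10) — !v10 is true.
  16. (!v7 || !v2) — !v7 is true.
  17. (!v1 || !v9) — !v1 is true.
  18. (!v7 || !v5 || !v8) — !v8 is true.
  19. (!v10 || v6 || !v8) — !v8 is true.
  20. (!v6 || !v5 || v8) — !v6 is true.
  21. (v6 || !v4 || !v3) — !v4 is true.
  22. (!v8 || v1) — !v8 is true.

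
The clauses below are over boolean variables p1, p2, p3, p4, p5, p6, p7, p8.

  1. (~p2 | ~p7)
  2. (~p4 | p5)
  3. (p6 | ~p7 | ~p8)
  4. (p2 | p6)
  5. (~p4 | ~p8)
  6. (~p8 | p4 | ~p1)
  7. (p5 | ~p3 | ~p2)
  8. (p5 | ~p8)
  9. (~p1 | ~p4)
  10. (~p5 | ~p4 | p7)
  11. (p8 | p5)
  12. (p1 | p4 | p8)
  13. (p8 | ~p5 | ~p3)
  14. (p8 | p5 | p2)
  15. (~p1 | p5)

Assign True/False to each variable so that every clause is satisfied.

Pure literal: p3 appears only negated; assign p3 = False.
Pure literal: p6 appears only positively; assign p6 = True.
Set p1 = True and propagate.
  then p4 is forced to False.
  then p8 is forced to False.
  then p5 is forced to True.
Set p2 = False and propagate.
p7 is now unconstrained; take p7 = True.
Every clause has at least one true literal under this assignment.
Check each clause:
  1. (~p7 | ~p2) — ~p2 is true.
  2. (~p4 | p5) — ~p4 is true.
  3. (~p8 | ~p7 | p6) — ~p8 is true.
  4. (p6 | p2) — p6 is true.
  5. (~p4 | ~p8) — ~p8 is true.
  6. (p4 | ~p1 | ~p8) — ~p8 is true.
  7. (~p3 | p5 | ~p2) — ~p3 is true.
  8. (~p8 | p5) — ~p8 is true.
  9. (~p1 | ~p4) — ~p4 is true.
  10. (~p5 | ~p4 | p7) — ~p4 is true.
  11. (p8 | p5) — p5 is true.
  12. (p8 | p1 | p4) — p1 is true.
  13. (p8 | ~p3 | ~p5) — ~p3 is true.
  14. (p5 | p2 | p8) — p5 is true.
  15. (p5 | ~p1) — p5 is true.

p1 = True, p2 = False, p3 = False, p4 = False, p5 = True, p6 = True, p7 = True, p8 = False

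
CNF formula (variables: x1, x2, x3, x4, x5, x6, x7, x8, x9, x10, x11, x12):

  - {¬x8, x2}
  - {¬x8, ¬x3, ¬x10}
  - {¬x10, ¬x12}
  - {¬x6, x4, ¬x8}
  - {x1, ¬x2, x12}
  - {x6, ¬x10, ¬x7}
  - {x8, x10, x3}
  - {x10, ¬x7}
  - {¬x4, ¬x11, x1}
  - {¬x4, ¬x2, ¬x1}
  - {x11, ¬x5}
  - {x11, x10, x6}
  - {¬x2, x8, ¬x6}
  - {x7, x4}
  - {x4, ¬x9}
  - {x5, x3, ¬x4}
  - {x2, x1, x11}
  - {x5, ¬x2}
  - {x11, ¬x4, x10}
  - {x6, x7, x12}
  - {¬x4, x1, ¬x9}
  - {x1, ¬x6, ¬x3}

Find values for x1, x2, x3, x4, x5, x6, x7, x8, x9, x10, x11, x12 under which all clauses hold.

x1 = F, x2 = F, x3 = F, x4 = F, x5 = T, x6 = T, x7 = T, x8 = F, x9 = F, x10 = T, x11 = T, x12 = F

Check each clause:
  1. {x2, ¬x8} — ¬x8 is true.
  2. {¬x8, ¬x3, ¬x10} — ¬x8 is true.
  3. {¬x10, ¬x12} — ¬x12 is true.
  4. {¬x6, x4, ¬x8} — ¬x8 is true.
  5. {x1, ¬x2, x12} — ¬x2 is true.
  6. {x6, ¬x10, ¬x7} — x6 is true.
  7. {x10, x3, x8} — x10 is true.
  8. {x10, ¬x7} — x10 is true.
  9. {x1, ¬x11, ¬x4} — ¬x4 is true.
  10. {¬x1, ¬x4, ¬x2} — ¬x4 is true.
  11. {x11, ¬x5} — x11 is true.
  12. {x11, x10, x6} — x10 is true.
  13. {x8, ¬x6, ¬x2} — ¬x2 is true.
  14. {x7, x4} — x7 is true.
  15. {¬x9, x4} — ¬x9 is true.
  16. {¬x4, x5, x3} — ¬x4 is true.
  17. {x1, x2, x11} — x11 is true.
  18. {x5, ¬x2} — x5 is true.
  19. {x11, ¬x4, x10} — x10 is true.
  20. {x7, x12, x6} — x6 is true.
  21. {¬x4, x1, ¬x9} — ¬x4 is true.
  22. {¬x3, x1, ¬x6} — ¬x3 is true.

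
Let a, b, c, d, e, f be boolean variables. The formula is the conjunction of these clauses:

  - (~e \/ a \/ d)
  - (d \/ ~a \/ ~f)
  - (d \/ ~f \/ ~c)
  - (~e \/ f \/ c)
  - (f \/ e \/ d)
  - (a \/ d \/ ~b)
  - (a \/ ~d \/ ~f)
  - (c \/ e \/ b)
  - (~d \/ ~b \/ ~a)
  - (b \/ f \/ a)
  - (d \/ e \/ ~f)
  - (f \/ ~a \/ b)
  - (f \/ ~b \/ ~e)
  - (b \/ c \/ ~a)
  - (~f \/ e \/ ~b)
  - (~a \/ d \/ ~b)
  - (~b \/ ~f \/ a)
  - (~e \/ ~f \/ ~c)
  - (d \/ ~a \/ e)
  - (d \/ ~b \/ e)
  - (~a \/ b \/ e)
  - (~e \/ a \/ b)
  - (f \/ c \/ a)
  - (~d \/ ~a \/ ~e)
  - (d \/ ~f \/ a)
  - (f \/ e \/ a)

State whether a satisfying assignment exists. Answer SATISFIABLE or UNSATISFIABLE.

UNSATISFIABLE

a = True:
  e = True:
    propagation gives d=False, f=False, c=True, b=True; an empty clause results — contradiction.
  e = False:
    propagation gives d=True, b=False; an empty clause results — contradiction.
a = False:
  f = True:
    propagation gives d=False; an empty clause results — contradiction.
  f = False:
    propagation gives b=True, d=True, e=False; an empty clause results — contradiction.
Every branch closes, so no satisfying assignment exists.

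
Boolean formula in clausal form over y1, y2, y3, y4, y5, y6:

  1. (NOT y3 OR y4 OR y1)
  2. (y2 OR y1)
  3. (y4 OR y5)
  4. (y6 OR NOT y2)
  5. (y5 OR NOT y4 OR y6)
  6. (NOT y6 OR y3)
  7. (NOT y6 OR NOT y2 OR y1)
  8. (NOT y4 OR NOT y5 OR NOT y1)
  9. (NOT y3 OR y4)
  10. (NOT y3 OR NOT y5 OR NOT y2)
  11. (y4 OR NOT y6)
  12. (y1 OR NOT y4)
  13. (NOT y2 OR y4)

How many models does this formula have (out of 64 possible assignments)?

3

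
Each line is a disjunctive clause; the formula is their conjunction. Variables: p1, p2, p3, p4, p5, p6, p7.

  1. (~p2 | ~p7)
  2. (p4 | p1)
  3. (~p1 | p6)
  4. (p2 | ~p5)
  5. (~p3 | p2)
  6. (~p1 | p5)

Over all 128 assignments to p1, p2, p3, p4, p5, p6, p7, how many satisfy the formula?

16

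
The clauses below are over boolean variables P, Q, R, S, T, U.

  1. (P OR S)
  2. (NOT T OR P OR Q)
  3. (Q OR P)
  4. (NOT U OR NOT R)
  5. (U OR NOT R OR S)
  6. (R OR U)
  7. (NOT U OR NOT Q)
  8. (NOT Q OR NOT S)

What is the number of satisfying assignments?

6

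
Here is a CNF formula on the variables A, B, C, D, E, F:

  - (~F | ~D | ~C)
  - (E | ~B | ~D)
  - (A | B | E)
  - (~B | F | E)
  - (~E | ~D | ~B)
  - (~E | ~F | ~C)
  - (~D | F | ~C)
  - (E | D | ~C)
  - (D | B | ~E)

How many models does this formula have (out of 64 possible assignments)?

16

Split on E, then D.
  E=1, D=1: remaining (A,B,C,F) ∈ {(0,0,0,0); (0,0,0,1); (1,0,0,0); (1,0,0,1)} — 4.
  E=1, D=0: A free; 3 ways for (B,C,F) × 2^1 = 6.
  E=0, D=1: remaining (A,B,C,F) ∈ {(1,0,0,0); (1,0,0,1)} — 2.
  E=0, D=0: remaining (A,B,C,F) ∈ {(0,1,0,1); (1,0,0,0); (1,0,0,1); (1,1,0,1)} — 4.
Total: 4 + 6 + 2 + 4 = 16.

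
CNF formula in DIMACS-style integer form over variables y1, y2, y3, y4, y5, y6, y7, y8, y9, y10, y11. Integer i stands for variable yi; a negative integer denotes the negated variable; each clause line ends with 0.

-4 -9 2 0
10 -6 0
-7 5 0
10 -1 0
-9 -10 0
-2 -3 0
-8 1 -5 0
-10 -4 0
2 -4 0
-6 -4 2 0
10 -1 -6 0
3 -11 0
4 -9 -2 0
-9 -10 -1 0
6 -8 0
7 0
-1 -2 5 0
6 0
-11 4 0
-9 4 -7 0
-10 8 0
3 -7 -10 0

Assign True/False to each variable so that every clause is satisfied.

y1 = 1, y2 = 0, y3 = 1, y4 = 0, y5 = 1, y6 = 1, y7 = 1, y8 = 1, y9 = 0, y10 = 1, y11 = 0

Check each clause:
  1. (¬y4 ∨ ¬y9 ∨ y2) — ¬y4 is true.
  2. (y10 ∨ ¬y6) — y10 is true.
  3. (y5 ∨ ¬y7) — y5 is true.
  4. (¬y1 ∨ y10) — y10 is true.
  5. (¬y10 ∨ ¬y9) — ¬y9 is true.
  6. (¬y2 ∨ ¬y3) — ¬y2 is true.
  7. (¬y5 ∨ ¬y8 ∨ y1) — y1 is true.
  8. (¬y4 ∨ ¬y10) — ¬y4 is true.
  9. (¬y4 ∨ y2) — ¬y4 is true.
  10. (¬y4 ∨ y2 ∨ ¬y6) — ¬y4 is true.
  11. (y10 ∨ ¬y6 ∨ ¬y1) — y10 is true.
  12. (y3 ∨ ¬y11) — y3 is true.
  13. (y4 ∨ ¬y9 ∨ ¬y2) — ¬y2 is true.
  14. (¬y10 ∨ ¬y9 ∨ ¬y1) — ¬y9 is true.
  15. (¬y8 ∨ y6) — y6 is true.
  16. (y7) — y7 is true.
  17. (¬y2 ∨ ¬y1 ∨ y5) — y5 is true.
  18. (y6) — y6 is true.
  19. (y4 ∨ ¬y11) — ¬y11 is true.
  20. (¬y9 ∨ ¬y7 ∨ y4) — ¬y9 is true.
  21. (¬y10 ∨ y8) — y8 is true.
  22. (¬y7 ∨ y3 ∨ ¬y10) — y3 is true.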